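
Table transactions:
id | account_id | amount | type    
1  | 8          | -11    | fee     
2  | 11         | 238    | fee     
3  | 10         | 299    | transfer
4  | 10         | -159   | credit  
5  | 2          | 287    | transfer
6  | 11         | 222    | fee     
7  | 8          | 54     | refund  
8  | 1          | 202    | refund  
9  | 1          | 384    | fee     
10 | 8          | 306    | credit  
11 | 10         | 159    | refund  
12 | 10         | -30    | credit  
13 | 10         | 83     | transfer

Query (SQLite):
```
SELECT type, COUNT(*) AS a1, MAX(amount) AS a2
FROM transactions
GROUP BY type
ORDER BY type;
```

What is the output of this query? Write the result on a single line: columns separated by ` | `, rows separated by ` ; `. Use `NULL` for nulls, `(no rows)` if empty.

Group transactions by type.
Per group compute: COUNT(*), MAX(amount).
  credit: ids {4, 10, 12} → COUNT(*)=3, MAX(amount)=306
  fee: ids {1, 2, 6, 9} → COUNT(*)=4, MAX(amount)=384
  refund: ids {7, 8, 11} → COUNT(*)=3, MAX(amount)=202
  transfer: ids {3, 5, 13} → COUNT(*)=3, MAX(amount)=299

credit | 3 | 306 ; fee | 4 | 384 ; refund | 3 | 202 ; transfer | 3 | 299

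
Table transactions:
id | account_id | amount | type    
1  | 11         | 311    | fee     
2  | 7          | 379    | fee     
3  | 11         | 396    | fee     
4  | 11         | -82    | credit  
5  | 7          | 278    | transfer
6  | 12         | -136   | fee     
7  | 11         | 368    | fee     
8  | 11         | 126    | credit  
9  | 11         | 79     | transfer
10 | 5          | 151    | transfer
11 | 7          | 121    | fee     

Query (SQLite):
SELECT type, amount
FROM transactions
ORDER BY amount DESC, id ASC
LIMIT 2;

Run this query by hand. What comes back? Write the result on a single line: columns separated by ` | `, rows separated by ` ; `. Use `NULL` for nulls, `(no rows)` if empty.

Sort by amount desc, tiebreak id asc: (396, id=3), (379, id=2), (368, id=7), (311, id=1), (278, id=5) …. Take first 2.

fee | 396 ; fee | 379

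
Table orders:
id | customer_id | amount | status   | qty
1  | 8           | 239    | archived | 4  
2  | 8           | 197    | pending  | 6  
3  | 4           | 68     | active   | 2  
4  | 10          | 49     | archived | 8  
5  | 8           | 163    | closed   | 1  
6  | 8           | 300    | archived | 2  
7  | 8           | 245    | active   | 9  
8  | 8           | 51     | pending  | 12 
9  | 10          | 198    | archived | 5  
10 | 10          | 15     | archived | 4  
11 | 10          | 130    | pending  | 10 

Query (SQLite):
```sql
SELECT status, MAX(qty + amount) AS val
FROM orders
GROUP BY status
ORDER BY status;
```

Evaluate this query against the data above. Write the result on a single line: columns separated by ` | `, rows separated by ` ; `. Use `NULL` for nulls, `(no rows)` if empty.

For each row compute qty + amount.
Group by status; take MAX of the expression per group.
  active: ids {3, 7} → MAX(qty + amount)=254
  archived: ids {1, 4, 6, 9, 10} → MAX(qty + amount)=302
  closed: ids {5} → MAX(qty + amount)=164
  pending: ids {2, 8, 11} → MAX(qty + amount)=203

active | 254 ; archived | 302 ; closed | 164 ; pending | 203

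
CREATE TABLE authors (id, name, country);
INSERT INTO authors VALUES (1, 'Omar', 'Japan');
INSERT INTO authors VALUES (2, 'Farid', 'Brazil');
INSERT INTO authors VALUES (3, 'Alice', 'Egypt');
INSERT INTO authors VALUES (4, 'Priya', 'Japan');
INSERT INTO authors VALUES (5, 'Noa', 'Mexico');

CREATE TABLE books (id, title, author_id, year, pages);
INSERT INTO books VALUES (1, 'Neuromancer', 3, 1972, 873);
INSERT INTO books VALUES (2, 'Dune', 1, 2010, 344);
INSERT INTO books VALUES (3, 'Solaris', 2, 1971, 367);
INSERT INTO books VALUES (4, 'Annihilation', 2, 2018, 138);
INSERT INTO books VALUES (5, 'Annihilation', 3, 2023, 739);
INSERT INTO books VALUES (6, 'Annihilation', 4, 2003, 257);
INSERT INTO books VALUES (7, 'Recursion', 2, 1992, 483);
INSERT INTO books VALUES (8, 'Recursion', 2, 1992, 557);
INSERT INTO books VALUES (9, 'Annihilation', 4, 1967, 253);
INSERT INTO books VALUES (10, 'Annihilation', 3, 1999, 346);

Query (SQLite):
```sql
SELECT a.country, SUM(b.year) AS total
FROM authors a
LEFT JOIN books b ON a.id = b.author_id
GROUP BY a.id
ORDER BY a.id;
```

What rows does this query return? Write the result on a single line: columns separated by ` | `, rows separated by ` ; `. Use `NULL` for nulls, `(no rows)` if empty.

LEFT JOIN keeps every authors row; unmatched ones get NULL for books columns.
Group by authors.id and compute SUM(b.year). SUM over an all-NULL group is NULL.
  1: ids {2} → SUM(b.year)=2010
  2: ids {3, 4, 7, 8} → SUM(b.year)=7973
  3: ids {1, 5, 10} → SUM(b.year)=5994
  4: ids {6, 9} → SUM(b.year)=3970
  5: ids {—} → SUM(b.year)=NULL

Japan | 2010 ; Brazil | 7973 ; Egypt | 5994 ; Japan | 3970 ; Mexico | NULL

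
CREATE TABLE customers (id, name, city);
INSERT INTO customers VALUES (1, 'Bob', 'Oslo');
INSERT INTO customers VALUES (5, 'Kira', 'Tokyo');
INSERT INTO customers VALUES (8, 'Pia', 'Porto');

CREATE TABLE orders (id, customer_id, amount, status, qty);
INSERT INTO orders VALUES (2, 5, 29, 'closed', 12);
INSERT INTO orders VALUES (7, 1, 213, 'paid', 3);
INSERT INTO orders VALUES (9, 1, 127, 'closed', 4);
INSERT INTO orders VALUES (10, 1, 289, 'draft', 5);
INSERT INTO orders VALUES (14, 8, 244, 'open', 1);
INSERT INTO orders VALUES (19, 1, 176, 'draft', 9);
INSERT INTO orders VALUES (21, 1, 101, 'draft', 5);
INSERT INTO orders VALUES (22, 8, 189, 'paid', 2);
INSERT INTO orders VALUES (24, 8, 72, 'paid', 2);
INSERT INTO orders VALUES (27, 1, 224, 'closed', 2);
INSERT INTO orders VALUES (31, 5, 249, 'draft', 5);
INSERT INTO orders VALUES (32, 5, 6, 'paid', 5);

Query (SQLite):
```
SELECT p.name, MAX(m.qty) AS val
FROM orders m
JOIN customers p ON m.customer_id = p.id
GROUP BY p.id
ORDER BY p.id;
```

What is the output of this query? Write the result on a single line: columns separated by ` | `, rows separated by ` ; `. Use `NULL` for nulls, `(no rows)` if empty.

Bob | 9 ; Kira | 12 ; Pia | 2

Join each orders row to its customers via customer_id.
Group joined rows by customers.id; compute MAX(m.qty) per group.
  1: ids {7, 9, 10, 19, 21, 27} → MAX(m.qty)=9
  5: ids {2, 31, 32} → MAX(m.qty)=12
  8: ids {14, 22, 24} → MAX(m.qty)=2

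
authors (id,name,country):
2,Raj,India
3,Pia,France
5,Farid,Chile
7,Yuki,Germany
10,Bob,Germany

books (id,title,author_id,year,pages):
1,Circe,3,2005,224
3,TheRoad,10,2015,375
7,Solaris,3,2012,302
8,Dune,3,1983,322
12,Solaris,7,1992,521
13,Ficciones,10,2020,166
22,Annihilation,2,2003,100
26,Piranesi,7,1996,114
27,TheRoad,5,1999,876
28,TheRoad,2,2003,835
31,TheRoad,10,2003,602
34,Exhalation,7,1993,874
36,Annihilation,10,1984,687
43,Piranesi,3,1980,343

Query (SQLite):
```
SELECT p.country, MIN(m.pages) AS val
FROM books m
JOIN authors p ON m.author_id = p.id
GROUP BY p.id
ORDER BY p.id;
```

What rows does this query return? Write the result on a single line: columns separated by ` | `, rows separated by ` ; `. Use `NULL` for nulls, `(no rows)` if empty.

India | 100 ; France | 224 ; Chile | 876 ; Germany | 114 ; Germany | 166

Join each books row to its authors via author_id.
Group joined rows by authors.id; compute MIN(m.pages) per group.
  2: ids {22, 28} → MIN(m.pages)=100
  3: ids {1, 7, 8, 43} → MIN(m.pages)=224
  5: ids {27} → MIN(m.pages)=876
  7: ids {12, 26, 34} → MIN(m.pages)=114
  10: ids {3, 13, 31, 36} → MIN(m.pages)=166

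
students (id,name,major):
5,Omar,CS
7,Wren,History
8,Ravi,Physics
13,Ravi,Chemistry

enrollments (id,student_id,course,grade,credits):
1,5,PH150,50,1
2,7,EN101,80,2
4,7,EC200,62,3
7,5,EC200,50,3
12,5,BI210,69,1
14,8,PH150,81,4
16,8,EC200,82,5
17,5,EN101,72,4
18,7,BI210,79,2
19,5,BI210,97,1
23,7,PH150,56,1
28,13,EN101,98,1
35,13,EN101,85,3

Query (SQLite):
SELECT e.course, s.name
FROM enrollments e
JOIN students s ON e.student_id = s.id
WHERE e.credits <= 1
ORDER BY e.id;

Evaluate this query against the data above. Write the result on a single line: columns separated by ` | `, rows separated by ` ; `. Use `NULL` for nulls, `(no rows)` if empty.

Each enrollments row matches the students row where student_id = students.id.
Then keep rows with e.credits <= 1.

PH150 | Omar ; BI210 | Omar ; BI210 | Omar ; PH150 | Wren ; EN101 | Ravi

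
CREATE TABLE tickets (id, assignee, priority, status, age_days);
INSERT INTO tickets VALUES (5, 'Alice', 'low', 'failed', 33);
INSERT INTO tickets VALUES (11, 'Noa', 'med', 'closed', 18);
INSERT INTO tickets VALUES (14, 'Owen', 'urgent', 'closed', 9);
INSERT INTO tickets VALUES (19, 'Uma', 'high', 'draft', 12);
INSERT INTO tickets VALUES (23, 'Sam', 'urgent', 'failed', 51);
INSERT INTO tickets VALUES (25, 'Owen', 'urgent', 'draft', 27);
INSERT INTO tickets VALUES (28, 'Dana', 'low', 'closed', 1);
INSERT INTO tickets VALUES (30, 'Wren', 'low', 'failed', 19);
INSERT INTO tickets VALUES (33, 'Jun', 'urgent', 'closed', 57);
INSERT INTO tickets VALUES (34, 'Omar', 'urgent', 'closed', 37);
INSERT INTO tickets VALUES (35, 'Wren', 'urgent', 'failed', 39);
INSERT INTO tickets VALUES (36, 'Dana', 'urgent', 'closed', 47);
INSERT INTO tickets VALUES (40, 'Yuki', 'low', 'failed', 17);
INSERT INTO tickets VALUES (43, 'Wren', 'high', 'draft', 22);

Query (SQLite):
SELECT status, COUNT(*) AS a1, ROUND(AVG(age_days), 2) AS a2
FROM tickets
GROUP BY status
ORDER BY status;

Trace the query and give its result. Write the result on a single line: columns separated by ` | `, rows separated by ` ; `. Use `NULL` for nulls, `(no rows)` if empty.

Group tickets by status.
Per group compute: COUNT(*), ROUND(AVG(age_days), 2).
  closed: ids {11, 14, 28, 33, 34, 36} → COUNT(*)=6, ROUND(AVG(age_days), 2)=28.17
  draft: ids {19, 25, 43} → COUNT(*)=3, ROUND(AVG(age_days), 2)=20.33
  failed: ids {5, 23, 30, 35, 40} → COUNT(*)=5, ROUND(AVG(age_days), 2)=31.8

closed | 6 | 28.17 ; draft | 3 | 20.33 ; failed | 5 | 31.8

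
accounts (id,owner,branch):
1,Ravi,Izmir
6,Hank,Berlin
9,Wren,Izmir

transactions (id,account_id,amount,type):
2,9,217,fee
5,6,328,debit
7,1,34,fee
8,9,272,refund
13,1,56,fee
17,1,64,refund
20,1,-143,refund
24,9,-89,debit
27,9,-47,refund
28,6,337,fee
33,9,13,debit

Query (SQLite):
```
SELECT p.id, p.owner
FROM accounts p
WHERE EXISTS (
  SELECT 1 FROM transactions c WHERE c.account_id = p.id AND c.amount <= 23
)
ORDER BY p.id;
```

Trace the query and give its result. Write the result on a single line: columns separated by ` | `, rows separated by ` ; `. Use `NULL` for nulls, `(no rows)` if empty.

1 | Ravi ; 9 | Wren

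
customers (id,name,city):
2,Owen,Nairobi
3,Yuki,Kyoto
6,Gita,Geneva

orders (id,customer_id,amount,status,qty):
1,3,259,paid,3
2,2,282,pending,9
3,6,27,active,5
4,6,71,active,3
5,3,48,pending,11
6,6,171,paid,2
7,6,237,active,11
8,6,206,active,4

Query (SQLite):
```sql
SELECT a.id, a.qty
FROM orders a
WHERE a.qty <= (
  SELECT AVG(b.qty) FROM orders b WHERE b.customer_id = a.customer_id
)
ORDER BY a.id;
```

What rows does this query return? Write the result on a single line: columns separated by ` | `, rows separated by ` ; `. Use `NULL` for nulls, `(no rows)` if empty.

1 | 3 ; 2 | 9 ; 3 | 5 ; 4 | 3 ; 6 | 2 ; 8 | 4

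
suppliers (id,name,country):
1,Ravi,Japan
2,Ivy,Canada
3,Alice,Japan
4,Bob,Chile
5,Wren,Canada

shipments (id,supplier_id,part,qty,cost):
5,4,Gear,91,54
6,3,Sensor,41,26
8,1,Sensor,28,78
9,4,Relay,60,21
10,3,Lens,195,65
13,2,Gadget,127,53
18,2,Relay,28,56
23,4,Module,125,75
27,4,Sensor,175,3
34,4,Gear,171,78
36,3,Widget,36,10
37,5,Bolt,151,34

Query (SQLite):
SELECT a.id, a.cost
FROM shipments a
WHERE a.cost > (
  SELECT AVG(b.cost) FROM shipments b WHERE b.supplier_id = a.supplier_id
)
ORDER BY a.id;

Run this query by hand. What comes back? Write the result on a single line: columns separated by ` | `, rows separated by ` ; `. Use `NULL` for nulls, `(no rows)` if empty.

For each shipments row a, compute AVG(cost) over rows sharing a.supplier_id.
Keep row a if a.cost > that per-group AVG.
  supplier_id=1: AVG(cost) = 78.0
  supplier_id=2: AVG(cost) = 54.5
  supplier_id=3: AVG(cost) = 33.666667
  supplier_id=4: AVG(cost) = 46.2
  supplier_id=5: AVG(cost) = 34.0

5 | 54 ; 10 | 65 ; 18 | 56 ; 23 | 75 ; 34 | 78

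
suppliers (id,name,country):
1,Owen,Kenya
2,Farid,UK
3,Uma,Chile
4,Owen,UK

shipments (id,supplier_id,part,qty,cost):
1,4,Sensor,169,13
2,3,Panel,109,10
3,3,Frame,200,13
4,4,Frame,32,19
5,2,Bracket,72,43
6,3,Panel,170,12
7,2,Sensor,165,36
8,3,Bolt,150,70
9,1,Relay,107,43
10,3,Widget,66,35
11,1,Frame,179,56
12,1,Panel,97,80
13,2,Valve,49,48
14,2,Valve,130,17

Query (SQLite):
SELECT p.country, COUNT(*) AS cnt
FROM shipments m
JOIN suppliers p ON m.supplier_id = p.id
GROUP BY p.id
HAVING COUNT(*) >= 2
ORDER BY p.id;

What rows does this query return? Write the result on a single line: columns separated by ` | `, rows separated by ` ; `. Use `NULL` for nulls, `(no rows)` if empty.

Kenya | 3 ; UK | 4 ; Chile | 5 ; UK | 2

Join each shipments row to its suppliers via supplier_id.
Group joined rows by suppliers.id; compute COUNT(*) per group.
HAVING: keep groups with count ≥ 2.
  1: ids {9, 11, 12} → COUNT(*)=3
  2: ids {5, 7, 13, 14} → COUNT(*)=4
  3: ids {2, 3, 6, 8, 10} → COUNT(*)=5
  4: ids {1, 4} → COUNT(*)=2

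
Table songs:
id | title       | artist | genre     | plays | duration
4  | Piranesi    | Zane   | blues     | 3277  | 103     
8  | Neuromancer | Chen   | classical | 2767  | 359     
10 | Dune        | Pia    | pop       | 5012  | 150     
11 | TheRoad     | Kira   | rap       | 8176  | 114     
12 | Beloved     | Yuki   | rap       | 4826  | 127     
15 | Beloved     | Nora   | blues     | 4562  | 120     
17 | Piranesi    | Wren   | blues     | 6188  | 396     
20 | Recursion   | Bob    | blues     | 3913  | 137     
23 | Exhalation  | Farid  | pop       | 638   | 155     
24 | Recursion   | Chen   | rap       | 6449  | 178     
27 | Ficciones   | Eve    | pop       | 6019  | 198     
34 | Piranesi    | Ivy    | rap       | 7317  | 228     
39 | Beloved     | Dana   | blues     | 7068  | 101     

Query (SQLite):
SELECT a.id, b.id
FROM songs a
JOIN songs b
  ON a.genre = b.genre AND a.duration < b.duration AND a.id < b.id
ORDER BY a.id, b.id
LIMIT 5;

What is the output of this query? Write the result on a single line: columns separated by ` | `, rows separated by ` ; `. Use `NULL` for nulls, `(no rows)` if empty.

4 | 15 ; 4 | 17 ; 4 | 20 ; 10 | 23 ; 10 | 27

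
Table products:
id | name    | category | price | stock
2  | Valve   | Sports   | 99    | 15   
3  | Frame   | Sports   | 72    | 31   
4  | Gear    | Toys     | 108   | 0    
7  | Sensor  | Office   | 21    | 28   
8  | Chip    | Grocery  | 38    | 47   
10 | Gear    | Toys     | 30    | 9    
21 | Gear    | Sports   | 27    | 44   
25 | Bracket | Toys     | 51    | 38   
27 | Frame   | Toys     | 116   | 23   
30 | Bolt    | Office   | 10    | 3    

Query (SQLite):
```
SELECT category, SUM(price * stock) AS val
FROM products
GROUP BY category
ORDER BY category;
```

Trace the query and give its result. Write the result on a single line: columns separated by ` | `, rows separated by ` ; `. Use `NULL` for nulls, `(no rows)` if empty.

Grocery | 1786 ; Office | 618 ; Sports | 4905 ; Toys | 4876

For each row compute price * stock.
Group by category; take SUM of the expression per group.
  Grocery: ids {8} → SUM(price * stock)=1786
  Office: ids {7, 30} → SUM(price * stock)=618
  Sports: ids {2, 3, 21} → SUM(price * stock)=4905
  Toys: ids {4, 10, 25, 27} → SUM(price * stock)=4876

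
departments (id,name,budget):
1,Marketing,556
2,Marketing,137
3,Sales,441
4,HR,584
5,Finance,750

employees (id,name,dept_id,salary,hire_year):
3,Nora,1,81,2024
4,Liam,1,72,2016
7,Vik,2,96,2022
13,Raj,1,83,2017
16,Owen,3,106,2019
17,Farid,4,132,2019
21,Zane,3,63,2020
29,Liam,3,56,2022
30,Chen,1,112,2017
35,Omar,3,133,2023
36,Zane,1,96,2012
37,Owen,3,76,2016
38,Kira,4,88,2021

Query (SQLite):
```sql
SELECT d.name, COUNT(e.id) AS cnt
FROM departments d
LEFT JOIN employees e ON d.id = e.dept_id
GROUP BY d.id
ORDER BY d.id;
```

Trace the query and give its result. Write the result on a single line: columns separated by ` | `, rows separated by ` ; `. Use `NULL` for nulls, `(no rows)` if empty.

LEFT JOIN keeps every departments row; unmatched ones get NULL for employees columns.
Group by departments.id and compute COUNT(e.id). COUNT(col) of an all-NULL group is 0.
  1: ids {3, 4, 13, 30, 36} → COUNT(e.id)=5
  2: ids {7} → COUNT(e.id)=1
  3: ids {16, 21, 29, 35, 37} → COUNT(e.id)=5
  4: ids {17, 38} → COUNT(e.id)=2
  5: ids {—} → COUNT(e.id)=0

Marketing | 5 ; Marketing | 1 ; Sales | 5 ; HR | 2 ; Finance | 0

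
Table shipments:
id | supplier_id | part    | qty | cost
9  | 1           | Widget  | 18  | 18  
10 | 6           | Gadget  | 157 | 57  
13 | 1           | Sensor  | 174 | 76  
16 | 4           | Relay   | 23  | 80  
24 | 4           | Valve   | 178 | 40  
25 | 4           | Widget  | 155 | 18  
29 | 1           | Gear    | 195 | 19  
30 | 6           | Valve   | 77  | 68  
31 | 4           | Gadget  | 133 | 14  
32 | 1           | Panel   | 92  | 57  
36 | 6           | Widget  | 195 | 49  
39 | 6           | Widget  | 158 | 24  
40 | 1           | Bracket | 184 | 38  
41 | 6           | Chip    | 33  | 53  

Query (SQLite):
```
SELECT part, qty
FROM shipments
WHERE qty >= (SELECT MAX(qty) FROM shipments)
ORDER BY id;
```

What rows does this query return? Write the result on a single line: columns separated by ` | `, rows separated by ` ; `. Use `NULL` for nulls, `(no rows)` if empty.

Scalar subquery: MAX(qty) over all shipments rows = 195.
Keep rows where qty >= that value.

Gear | 195 ; Widget | 195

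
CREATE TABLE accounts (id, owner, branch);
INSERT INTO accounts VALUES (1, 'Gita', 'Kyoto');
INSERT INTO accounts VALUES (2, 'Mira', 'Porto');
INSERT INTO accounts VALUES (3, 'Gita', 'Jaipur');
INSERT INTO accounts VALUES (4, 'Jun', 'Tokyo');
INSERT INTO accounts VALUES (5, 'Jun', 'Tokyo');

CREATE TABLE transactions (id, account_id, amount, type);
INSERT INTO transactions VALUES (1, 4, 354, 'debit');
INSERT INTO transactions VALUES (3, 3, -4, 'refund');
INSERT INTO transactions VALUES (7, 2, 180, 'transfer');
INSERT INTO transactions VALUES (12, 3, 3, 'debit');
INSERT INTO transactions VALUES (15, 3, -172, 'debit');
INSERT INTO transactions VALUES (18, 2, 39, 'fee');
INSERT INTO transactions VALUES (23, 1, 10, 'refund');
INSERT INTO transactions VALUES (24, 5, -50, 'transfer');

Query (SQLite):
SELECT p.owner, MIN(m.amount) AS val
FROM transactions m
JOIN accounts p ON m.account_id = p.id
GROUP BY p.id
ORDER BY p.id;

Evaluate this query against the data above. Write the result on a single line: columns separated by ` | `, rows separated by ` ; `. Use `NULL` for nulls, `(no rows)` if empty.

Gita | 10 ; Mira | 39 ; Gita | -172 ; Jun | 354 ; Jun | -50

Join each transactions row to its accounts via account_id.
Group joined rows by accounts.id; compute MIN(m.amount) per group.
  1: ids {23} → MIN(m.amount)=10
  2: ids {7, 18} → MIN(m.amount)=39
  3: ids {3, 12, 15} → MIN(m.amount)=-172
  4: ids {1} → MIN(m.amount)=354
  5: ids {24} → MIN(m.amount)=-50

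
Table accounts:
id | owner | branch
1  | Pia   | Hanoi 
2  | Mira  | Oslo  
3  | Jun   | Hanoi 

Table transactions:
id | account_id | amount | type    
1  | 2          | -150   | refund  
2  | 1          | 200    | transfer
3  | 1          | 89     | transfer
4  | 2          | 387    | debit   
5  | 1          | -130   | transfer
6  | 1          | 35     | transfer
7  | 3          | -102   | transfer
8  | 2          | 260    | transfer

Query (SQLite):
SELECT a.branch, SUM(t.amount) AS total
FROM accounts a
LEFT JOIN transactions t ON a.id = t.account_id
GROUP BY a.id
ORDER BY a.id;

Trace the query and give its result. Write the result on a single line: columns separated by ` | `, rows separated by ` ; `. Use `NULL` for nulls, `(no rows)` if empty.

Hanoi | 194 ; Oslo | 497 ; Hanoi | -102

LEFT JOIN keeps every accounts row; unmatched ones get NULL for transactions columns.
Group by accounts.id and compute SUM(t.amount). SUM over an all-NULL group is NULL.
  1: ids {2, 3, 5, 6} → SUM(t.amount)=194
  2: ids {1, 4, 8} → SUM(t.amount)=497
  3: ids {7} → SUM(t.amount)=-102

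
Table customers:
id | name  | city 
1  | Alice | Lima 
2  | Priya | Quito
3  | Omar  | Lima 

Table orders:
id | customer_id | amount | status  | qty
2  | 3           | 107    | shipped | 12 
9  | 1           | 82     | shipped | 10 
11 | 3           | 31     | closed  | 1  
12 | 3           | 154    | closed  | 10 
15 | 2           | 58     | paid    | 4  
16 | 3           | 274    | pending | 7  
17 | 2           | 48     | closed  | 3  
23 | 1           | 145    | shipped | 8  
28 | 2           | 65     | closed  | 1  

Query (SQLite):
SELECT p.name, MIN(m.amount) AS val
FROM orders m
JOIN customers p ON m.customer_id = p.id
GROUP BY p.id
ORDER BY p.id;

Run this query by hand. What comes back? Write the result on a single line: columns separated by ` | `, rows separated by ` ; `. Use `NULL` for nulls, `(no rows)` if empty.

Alice | 82 ; Priya | 48 ; Omar | 31

Join each orders row to its customers via customer_id.
Group joined rows by customers.id; compute MIN(m.amount) per group.
  1: ids {9, 23} → MIN(m.amount)=82
  2: ids {15, 17, 28} → MIN(m.amount)=48
  3: ids {2, 11, 12, 16} → MIN(m.amount)=31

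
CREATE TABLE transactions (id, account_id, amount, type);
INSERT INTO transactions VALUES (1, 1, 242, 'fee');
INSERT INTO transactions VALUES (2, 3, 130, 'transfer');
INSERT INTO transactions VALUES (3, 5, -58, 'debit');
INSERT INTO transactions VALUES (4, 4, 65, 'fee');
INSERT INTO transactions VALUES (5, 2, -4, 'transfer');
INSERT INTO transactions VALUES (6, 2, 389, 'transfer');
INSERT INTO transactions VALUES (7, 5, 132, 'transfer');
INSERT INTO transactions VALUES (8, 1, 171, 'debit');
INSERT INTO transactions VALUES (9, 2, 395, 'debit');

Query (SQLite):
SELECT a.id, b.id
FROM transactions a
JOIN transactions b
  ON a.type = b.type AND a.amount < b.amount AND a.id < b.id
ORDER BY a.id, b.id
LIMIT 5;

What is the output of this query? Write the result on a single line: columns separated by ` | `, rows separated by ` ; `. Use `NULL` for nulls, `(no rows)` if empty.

Pairs (a,b) with same type, a.amount < b.amount, a.id < b.id.
type groups: debit:{3,8,9} fee:{1,4} transfer:{2,5,6,7}
Ordered by (a.id, b.id); first 5.

2 | 6 ; 2 | 7 ; 3 | 8 ; 3 | 9 ; 5 | 6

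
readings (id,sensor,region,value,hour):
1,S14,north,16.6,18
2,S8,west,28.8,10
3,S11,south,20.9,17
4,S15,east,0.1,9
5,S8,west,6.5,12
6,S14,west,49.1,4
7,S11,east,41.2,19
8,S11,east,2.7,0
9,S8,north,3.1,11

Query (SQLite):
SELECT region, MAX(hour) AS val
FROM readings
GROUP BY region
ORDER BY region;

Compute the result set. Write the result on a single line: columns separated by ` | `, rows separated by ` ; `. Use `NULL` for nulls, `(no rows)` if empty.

Partition readings by region; compute MAX(hour) within each group.
  east: ids {4, 7, 8} → MAX(hour)=19
  north: ids {1, 9} → MAX(hour)=18
  south: ids {3} → MAX(hour)=17
  west: ids {2, 5, 6} → MAX(hour)=12

east | 19 ; north | 18 ; south | 17 ; west | 12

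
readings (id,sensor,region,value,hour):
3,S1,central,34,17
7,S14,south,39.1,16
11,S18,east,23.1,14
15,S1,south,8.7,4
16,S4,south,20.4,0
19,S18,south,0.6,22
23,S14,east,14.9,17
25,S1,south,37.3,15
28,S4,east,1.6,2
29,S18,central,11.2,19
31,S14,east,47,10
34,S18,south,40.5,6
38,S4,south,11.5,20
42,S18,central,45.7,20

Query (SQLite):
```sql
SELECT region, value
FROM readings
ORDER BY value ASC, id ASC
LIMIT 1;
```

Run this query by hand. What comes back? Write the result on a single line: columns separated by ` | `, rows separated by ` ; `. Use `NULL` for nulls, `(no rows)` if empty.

Sort by value asc, tiebreak id asc: (0.6, id=19), (1.6, id=28), (8.7, id=15), (11.2, id=29) …. Take first 1.

south | 0.6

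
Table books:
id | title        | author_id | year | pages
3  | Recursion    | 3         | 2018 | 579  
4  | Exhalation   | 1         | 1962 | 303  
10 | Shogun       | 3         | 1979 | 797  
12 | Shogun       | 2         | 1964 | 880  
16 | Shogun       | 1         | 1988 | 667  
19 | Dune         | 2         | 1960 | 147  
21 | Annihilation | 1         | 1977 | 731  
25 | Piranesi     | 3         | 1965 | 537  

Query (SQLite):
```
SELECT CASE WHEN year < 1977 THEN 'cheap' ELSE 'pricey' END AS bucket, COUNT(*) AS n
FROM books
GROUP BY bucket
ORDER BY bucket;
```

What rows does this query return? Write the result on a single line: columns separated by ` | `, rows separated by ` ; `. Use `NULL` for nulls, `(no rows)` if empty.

Bucket rows by year < 1977 → 'cheap' else 'pricey'; count each bucket.

cheap | 4 ; pricey | 4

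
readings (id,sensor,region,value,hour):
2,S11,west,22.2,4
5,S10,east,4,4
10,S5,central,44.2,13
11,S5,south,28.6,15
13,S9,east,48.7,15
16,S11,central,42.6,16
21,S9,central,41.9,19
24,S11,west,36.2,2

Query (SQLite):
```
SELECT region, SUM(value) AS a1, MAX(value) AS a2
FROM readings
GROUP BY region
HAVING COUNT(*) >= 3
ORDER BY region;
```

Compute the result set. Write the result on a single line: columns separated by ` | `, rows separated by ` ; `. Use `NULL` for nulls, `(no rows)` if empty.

Group readings by region.
Per group compute: SUM(value), MAX(value).
HAVING: drop groups with fewer than 3 rows.
  central: ids {10, 16, 21} → SUM(value)=128.7, MAX(value)=44.2
  east: ids {5, 13} → SUM(value)=52.7, MAX(value)=48.7
  south: ids {11} → SUM(value)=28.6, MAX(value)=28.6
  west: ids {2, 24} → SUM(value)=58.4, MAX(value)=36.2

central | 128.7 | 44.2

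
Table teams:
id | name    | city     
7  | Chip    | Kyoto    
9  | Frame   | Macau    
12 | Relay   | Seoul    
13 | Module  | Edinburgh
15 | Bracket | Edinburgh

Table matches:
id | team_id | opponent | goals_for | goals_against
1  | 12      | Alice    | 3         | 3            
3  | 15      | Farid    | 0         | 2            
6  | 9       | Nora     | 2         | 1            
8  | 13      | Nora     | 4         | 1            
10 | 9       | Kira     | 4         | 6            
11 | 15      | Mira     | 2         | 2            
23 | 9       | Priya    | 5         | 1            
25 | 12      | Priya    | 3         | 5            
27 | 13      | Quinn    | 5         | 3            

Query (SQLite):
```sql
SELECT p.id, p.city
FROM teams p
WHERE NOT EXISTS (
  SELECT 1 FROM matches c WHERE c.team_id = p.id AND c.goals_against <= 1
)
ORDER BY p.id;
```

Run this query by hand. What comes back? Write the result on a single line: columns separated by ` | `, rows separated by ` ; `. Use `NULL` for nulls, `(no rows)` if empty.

7 | Kyoto ; 12 | Seoul ; 15 | Edinburgh

For each teams row, check whether any matches with matching team_id has goals_against <= 1.
Keep rows where that is false.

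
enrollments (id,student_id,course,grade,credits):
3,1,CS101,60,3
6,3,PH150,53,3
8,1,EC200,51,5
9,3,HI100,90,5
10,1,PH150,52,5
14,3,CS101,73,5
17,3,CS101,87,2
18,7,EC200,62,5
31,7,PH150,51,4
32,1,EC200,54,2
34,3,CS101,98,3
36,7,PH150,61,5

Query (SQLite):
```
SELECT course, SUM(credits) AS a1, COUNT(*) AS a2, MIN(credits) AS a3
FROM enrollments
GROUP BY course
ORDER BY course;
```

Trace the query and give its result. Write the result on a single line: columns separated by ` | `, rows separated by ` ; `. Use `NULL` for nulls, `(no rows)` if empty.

Group enrollments by course.
Per group compute: SUM(credits), COUNT(*), MIN(credits).
  CS101: ids {3, 14, 17, 34} → SUM(credits)=13, COUNT(*)=4, MIN(credits)=2
  EC200: ids {8, 18, 32} → SUM(credits)=12, COUNT(*)=3, MIN(credits)=2
  HI100: ids {9} → SUM(credits)=5, COUNT(*)=1, MIN(credits)=5
  PH150: ids {6, 10, 31, 36} → SUM(credits)=17, COUNT(*)=4, MIN(credits)=3

CS101 | 13 | 4 | 2 ; EC200 | 12 | 3 | 2 ; HI100 | 5 | 1 | 5 ; PH150 | 17 | 4 | 3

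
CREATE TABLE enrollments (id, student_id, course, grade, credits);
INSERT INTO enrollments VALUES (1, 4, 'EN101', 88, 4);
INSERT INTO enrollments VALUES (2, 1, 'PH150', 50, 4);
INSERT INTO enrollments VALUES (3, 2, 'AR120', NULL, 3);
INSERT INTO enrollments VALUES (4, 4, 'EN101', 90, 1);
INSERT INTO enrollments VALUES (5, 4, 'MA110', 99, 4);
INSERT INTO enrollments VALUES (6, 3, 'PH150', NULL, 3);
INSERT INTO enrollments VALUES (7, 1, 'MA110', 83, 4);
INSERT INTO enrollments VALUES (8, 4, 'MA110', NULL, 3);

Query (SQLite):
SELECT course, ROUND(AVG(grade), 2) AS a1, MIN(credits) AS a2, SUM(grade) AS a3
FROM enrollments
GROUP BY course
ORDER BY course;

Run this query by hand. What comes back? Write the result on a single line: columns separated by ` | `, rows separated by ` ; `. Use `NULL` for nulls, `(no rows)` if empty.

Group enrollments by course.
Per group compute: ROUND(AVG(grade), 2), MIN(credits), SUM(grade).
  AR120: ids {3} → ROUND(AVG(grade), 2)=NULL, MIN(credits)=3, SUM(grade)=NULL
  EN101: ids {1, 4} → ROUND(AVG(grade), 2)=89, MIN(credits)=1, SUM(grade)=178
  MA110: ids {5, 7, 8} → ROUND(AVG(grade), 2)=91, MIN(credits)=3, SUM(grade)=182
  PH150: ids {2, 6} → ROUND(AVG(grade), 2)=50, MIN(credits)=3, SUM(grade)=50

AR120 | NULL | 3 | NULL ; EN101 | 89 | 1 | 178 ; MA110 | 91 | 3 | 182 ; PH150 | 50 | 3 | 50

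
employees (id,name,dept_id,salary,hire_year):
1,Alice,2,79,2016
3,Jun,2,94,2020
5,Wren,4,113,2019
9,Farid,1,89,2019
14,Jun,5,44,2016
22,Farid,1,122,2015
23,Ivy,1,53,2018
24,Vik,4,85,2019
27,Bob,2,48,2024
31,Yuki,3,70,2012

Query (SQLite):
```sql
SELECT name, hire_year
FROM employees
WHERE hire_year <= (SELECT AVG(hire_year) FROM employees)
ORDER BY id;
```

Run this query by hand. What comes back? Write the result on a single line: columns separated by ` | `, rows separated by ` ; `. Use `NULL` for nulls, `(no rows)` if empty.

Alice | 2016 ; Jun | 2016 ; Farid | 2015 ; Yuki | 2012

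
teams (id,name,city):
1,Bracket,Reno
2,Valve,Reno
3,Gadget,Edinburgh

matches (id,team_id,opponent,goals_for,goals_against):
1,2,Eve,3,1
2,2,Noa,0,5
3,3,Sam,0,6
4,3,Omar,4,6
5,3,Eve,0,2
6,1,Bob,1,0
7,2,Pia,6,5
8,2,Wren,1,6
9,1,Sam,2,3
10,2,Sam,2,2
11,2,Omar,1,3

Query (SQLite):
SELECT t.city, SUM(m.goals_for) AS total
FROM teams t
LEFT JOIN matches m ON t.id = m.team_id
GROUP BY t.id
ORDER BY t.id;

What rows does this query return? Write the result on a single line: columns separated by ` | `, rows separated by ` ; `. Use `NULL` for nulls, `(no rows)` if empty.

Reno | 3 ; Reno | 13 ; Edinburgh | 4

LEFT JOIN keeps every teams row; unmatched ones get NULL for matches columns.
Group by teams.id and compute SUM(m.goals_for). SUM over an all-NULL group is NULL.
  1: ids {6, 9} → SUM(m.goals_for)=3
  2: ids {1, 2, 7, 8, 10, 11} → SUM(m.goals_for)=13
  3: ids {3, 4, 5} → SUM(m.goals_for)=4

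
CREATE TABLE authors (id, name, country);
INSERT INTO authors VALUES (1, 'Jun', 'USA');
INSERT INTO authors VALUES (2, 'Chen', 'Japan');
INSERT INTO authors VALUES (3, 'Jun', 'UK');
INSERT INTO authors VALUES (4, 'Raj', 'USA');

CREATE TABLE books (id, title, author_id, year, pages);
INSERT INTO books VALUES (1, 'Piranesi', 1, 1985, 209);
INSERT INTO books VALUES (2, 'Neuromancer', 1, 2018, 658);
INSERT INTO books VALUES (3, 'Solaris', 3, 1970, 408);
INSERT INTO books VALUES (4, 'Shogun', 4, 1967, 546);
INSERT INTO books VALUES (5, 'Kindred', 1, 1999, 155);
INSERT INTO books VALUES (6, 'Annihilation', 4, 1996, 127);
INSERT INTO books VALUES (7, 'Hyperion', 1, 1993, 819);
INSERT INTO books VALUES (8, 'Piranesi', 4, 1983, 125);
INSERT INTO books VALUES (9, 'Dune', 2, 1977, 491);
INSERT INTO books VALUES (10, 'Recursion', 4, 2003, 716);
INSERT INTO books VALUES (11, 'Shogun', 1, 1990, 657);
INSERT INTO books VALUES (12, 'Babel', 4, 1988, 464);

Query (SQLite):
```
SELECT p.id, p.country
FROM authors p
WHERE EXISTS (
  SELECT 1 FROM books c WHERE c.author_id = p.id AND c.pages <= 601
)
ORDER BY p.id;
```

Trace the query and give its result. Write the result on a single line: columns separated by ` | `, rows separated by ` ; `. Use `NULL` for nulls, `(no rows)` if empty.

For each authors row, check whether any books with matching author_id has pages <= 601.
Keep rows where that is true.

1 | USA ; 2 | Japan ; 3 | UK ; 4 | USA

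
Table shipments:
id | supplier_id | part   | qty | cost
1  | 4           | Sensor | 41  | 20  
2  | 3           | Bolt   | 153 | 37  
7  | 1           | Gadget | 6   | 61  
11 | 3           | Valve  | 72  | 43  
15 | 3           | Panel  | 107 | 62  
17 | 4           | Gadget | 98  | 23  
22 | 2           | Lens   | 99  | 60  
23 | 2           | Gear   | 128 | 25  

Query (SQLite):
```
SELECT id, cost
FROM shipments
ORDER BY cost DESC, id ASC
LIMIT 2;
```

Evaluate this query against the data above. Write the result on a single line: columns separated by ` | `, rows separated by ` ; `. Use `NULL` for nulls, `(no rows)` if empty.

15 | 62 ; 7 | 61

Sort by cost desc, tiebreak id asc: (62, id=15), (61, id=7), (60, id=22), (43, id=11), (37, id=2) …. Take first 2.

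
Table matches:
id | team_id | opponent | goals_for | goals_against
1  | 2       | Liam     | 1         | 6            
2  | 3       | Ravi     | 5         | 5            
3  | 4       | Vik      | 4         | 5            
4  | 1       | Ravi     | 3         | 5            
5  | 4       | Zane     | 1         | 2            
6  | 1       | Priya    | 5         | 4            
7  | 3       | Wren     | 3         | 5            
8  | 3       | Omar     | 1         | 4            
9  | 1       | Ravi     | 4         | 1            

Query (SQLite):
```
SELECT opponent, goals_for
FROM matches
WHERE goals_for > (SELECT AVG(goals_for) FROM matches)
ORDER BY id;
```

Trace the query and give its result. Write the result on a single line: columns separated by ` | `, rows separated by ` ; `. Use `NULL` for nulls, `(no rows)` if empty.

Scalar subquery: AVG(goals_for) over all matches rows = 3.0.
Keep rows where goals_for > that value.

Ravi | 5 ; Vik | 4 ; Priya | 5 ; Ravi | 4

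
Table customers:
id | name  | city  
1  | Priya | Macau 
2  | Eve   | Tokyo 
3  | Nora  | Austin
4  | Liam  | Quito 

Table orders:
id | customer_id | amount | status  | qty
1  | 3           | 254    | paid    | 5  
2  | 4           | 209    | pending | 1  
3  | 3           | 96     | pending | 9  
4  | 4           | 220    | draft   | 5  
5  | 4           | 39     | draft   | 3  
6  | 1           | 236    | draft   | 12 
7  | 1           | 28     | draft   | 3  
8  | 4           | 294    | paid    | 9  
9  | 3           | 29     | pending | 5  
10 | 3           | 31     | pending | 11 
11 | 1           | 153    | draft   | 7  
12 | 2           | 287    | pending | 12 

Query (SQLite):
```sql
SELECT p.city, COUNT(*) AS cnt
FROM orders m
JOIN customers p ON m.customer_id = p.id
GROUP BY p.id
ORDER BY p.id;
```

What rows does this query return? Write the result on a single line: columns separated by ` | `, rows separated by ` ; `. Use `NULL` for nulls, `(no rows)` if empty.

Join each orders row to its customers via customer_id.
Group joined rows by customers.id; compute COUNT(*) per group.
  1: ids {6, 7, 11} → COUNT(*)=3
  2: ids {12} → COUNT(*)=1
  3: ids {1, 3, 9, 10} → COUNT(*)=4
  4: ids {2, 4, 5, 8} → COUNT(*)=4

Macau | 3 ; Tokyo | 1 ; Austin | 4 ; Quito | 4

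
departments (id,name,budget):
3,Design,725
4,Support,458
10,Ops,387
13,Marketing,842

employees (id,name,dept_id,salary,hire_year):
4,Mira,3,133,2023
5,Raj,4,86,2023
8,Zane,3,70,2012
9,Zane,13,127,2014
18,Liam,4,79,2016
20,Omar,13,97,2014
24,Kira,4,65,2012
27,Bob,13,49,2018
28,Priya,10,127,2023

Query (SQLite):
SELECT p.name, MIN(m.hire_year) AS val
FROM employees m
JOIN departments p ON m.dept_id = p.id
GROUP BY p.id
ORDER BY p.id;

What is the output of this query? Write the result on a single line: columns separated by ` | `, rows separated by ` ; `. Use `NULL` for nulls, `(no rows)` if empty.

Design | 2012 ; Support | 2012 ; Ops | 2023 ; Marketing | 2014

Join each employees row to its departments via dept_id.
Group joined rows by departments.id; compute MIN(m.hire_year) per group.
  3: ids {4, 8} → MIN(m.hire_year)=2012
  4: ids {5, 18, 24} → MIN(m.hire_year)=2012
  10: ids {28} → MIN(m.hire_year)=2023
  13: ids {9, 20, 27} → MIN(m.hire_year)=2014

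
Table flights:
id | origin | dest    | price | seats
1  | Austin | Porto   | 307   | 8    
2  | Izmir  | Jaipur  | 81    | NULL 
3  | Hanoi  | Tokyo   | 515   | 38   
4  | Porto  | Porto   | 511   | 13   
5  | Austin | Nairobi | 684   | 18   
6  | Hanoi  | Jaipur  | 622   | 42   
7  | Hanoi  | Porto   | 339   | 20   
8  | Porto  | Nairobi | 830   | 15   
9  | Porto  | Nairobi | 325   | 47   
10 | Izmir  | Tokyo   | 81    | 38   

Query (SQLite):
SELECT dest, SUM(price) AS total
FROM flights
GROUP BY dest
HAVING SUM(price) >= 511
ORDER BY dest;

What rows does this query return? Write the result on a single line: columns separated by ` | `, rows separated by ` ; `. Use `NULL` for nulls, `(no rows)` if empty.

Partition flights by dest; compute SUM(price) within each group.
HAVING: keep groups where SUM(price) >= 511.
  Jaipur: ids {2, 6} → SUM(price)=703
  Nairobi: ids {5, 8, 9} → SUM(price)=1839
  Porto: ids {1, 4, 7} → SUM(price)=1157
  Tokyo: ids {3, 10} → SUM(price)=596

Jaipur | 703 ; Nairobi | 1839 ; Porto | 1157 ; Tokyo | 596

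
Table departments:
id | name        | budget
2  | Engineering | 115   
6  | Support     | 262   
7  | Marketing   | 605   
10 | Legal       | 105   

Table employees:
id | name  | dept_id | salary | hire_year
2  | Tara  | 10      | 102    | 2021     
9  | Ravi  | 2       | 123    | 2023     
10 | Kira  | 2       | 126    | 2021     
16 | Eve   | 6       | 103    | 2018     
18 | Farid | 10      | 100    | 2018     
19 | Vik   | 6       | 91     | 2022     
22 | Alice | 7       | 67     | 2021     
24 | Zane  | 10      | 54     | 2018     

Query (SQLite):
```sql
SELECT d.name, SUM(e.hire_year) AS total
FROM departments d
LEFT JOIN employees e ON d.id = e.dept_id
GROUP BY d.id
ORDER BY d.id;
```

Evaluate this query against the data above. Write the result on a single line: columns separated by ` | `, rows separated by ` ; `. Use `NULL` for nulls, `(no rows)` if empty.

Engineering | 4044 ; Support | 4040 ; Marketing | 2021 ; Legal | 6057

LEFT JOIN keeps every departments row; unmatched ones get NULL for employees columns.
Group by departments.id and compute SUM(e.hire_year). SUM over an all-NULL group is NULL.
  2: ids {9, 10} → SUM(e.hire_year)=4044
  6: ids {16, 19} → SUM(e.hire_year)=4040
  7: ids {22} → SUM(e.hire_year)=2021
  10: ids {2, 18, 24} → SUM(e.hire_year)=6057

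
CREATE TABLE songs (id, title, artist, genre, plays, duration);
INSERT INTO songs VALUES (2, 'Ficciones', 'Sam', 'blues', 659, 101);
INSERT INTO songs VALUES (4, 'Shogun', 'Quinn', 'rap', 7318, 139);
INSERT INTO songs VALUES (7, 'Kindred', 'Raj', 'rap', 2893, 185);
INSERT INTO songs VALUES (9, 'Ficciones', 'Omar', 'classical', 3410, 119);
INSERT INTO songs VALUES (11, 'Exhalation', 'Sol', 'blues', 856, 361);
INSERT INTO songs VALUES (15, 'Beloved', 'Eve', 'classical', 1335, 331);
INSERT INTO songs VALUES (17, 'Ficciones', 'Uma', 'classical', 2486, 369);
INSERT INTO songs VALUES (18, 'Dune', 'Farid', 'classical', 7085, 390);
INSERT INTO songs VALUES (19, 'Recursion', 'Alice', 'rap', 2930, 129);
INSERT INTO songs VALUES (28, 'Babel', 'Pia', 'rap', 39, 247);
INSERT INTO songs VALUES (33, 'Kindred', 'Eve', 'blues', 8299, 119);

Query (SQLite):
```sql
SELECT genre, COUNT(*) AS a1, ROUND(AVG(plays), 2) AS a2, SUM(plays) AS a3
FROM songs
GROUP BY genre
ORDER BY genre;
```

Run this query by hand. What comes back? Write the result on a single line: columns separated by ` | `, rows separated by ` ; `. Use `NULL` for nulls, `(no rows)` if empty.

Group songs by genre.
Per group compute: COUNT(*), ROUND(AVG(plays), 2), SUM(plays).
  blues: ids {2, 11, 33} → COUNT(*)=3, ROUND(AVG(plays), 2)=3271.33, SUM(plays)=9814
  classical: ids {9, 15, 17, 18} → COUNT(*)=4, ROUND(AVG(plays), 2)=3579, SUM(plays)=14316
  rap: ids {4, 7, 19, 28} → COUNT(*)=4, ROUND(AVG(plays), 2)=3295, SUM(plays)=13180

blues | 3 | 3271.33 | 9814 ; classical | 4 | 3579 | 14316 ; rap | 4 | 3295 | 13180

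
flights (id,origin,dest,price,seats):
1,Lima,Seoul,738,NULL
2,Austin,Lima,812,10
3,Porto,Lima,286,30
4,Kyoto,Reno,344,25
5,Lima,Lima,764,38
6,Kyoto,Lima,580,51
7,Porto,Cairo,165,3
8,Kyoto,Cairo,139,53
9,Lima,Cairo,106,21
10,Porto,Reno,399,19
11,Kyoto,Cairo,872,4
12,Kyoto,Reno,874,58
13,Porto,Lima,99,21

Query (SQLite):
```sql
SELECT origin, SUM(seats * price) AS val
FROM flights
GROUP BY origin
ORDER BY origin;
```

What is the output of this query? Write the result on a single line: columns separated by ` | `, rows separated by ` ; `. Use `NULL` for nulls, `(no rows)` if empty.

For each row compute seats * price.
Group by origin; take SUM of the expression per group.
  Austin: ids {2} → SUM(seats * price)=8120
  Kyoto: ids {4, 6, 8, 11, 12} → SUM(seats * price)=99727
  Lima: ids {1, 5, 9} → SUM(seats * price)=31258
  Porto: ids {3, 7, 10, 13} → SUM(seats * price)=18735

Austin | 8120 ; Kyoto | 99727 ; Lima | 31258 ; Porto | 18735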